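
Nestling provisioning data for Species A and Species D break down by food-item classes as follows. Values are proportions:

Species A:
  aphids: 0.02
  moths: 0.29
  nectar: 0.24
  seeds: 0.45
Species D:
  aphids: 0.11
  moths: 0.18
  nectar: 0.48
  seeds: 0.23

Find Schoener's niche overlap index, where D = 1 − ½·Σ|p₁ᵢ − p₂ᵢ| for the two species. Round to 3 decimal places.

Σ|p₁ᵢ − p₂ᵢ| = 0.09 + 0.11 + 0.24 + 0.22 = 0.66
D = 1 − ½ × 0.66 = 1 − 0.330 = 0.67000

0.670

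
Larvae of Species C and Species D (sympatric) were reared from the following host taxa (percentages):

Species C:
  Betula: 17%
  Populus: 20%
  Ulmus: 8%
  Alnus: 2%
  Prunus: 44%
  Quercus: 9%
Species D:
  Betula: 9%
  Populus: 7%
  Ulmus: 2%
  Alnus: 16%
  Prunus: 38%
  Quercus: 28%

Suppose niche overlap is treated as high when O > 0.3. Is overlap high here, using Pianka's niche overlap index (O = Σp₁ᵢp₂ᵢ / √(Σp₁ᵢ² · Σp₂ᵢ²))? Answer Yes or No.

Convert percentages to proportions (divide by 100).
Σ p₁ᵢp₂ᵢ = 0.0153 + 0.0140 + 0.0016 + 0.0032 + 0.1672 + 0.0252 = 0.2265
Σp_1ᵢ² = 0.17² + 0.20² + 0.08² + 0.02² + 0.44² + 0.09² = 0.0289 + 0.0400 + 0.0064 + 0.0004 + 0.1936 + 0.0081 = 0.2774
Σp_2ᵢ² = 0.09² + 0.07² + 0.02² + 0.16² + 0.38² + 0.28² = 0.0081 + 0.0049 + 0.0004 + 0.0256 + 0.1444 + 0.0784 = 0.2618
O = 0.2265 / √(0.2774 × 0.2618) = 0.2265 / 0.26949 = 0.8405
O = 0.8405 > 0.3 → Yes.

Yes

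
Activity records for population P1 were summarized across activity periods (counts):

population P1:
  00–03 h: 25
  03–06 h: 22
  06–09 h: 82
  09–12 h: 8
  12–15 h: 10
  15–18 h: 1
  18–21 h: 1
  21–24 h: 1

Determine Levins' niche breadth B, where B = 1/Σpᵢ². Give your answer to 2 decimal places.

2.81

Proportions for population P1 (n=150): 25/150=0.1667, 22/150=0.1467, 82/150=0.5467, 8/150=0.0533, 10/150=0.0667, 1/150=0.0067, 1/150=0.0067, 1/150=0.0067
Σpᵢ² = 0.1667² + 0.1467² + 0.5467² + 0.0533² + 0.0667² + 0.0067² + 0.0067² + 0.0067² = 0.027789 + 0.021521 + 0.298881 + 0.002841 + 0.004449 + 0.000045 + 0.000045 + 0.000045 = 0.355616
B = 1 / 0.355616 = 2.8120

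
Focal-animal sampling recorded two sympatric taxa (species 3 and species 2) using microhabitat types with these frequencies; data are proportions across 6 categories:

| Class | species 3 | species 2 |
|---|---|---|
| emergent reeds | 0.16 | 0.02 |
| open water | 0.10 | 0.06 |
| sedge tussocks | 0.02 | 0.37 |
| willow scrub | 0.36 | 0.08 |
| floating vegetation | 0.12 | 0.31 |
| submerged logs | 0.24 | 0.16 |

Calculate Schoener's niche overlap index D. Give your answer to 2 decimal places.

Σ|p₁ᵢ − p₂ᵢ| = 0.14 + 0.04 + 0.35 + 0.28 + 0.19 + 0.08 = 1.08
D = 1 − ½ × 1.08 = 1 − 0.540 = 0.4600

0.46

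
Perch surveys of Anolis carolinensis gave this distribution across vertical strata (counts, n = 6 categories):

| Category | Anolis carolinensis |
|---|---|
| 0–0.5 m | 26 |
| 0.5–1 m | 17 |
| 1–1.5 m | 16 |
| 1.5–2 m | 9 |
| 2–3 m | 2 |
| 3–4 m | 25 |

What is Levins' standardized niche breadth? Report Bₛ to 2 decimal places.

Proportions for Anolis carolinensis (n=95): 26/95=0.2737, 17/95=0.1789, 16/95=0.1684, 9/95=0.0947, 2/95=0.0211, 25/95=0.2632
Σpᵢ² = 0.2737² + 0.1789² + 0.1684² + 0.0947² + 0.0211² + 0.2632² = 0.074912 + 0.032005 + 0.028359 + 0.008968 + 0.000445 + 0.069274 = 0.213963
B = 1 / 0.213963 = 4.6737
Bₛ = (B − 1)/(n − 1) = (4.6737 − 1)/(6 − 1) = 3.6737/5 = 0.7347

0.73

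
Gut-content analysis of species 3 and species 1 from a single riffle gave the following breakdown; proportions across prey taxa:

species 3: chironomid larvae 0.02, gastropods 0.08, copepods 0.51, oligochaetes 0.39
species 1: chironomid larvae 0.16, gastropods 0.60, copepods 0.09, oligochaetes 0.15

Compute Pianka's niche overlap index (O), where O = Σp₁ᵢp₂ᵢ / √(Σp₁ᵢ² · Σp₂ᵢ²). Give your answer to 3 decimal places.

0.373

Σ p₁ᵢp₂ᵢ = 0.0032 + 0.0480 + 0.0459 + 0.0585 = 0.1556
Σp_1ᵢ² = 0.02² + 0.08² + 0.51² + 0.39² = 0.0004 + 0.0064 + 0.2601 + 0.1521 = 0.4190
Σp_2ᵢ² = 0.16² + 0.60² + 0.09² + 0.15² = 0.0256 + 0.3600 + 0.0081 + 0.0225 = 0.4162
O = 0.1556 / √(0.4190 × 0.4162) = 0.1556 / 0.417598 = 0.37261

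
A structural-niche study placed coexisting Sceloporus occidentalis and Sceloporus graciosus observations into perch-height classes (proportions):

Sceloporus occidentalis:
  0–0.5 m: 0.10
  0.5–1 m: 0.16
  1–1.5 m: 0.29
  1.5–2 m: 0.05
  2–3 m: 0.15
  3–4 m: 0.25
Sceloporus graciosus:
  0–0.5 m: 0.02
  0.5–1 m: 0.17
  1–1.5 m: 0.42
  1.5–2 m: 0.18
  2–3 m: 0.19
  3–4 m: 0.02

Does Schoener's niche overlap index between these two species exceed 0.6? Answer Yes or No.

Yes

Σ|p₁ᵢ − p₂ᵢ| = 0.08 + 0.01 + 0.13 + 0.13 + 0.04 + 0.23 = 0.62
D = 1 − ½ × 0.62 = 1 − 0.310 = 0.6900
D = 0.6900 > 0.6 → Yes.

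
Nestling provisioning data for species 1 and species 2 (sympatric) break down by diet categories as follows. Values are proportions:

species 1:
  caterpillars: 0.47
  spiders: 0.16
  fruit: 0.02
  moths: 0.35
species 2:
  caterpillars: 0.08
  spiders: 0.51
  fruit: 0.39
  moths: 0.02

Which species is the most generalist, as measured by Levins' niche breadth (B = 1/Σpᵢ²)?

species 1

Σp_1ᵢ² = 0.47² + 0.16² + 0.02² + 0.35² = 0.2209 + 0.0256 + 0.0004 + 0.1225 = 0.3694
B_1 = 1 / 0.3694 = 2.7071
Σp_2ᵢ² = 0.08² + 0.51² + 0.39² + 0.02² = 0.0064 + 0.2601 + 0.1521 + 0.0004 = 0.4190
B_2 = 1 / 0.4190 = 2.3866
Highest B → broadest niche (most generalist): species 1 (B = 2.71).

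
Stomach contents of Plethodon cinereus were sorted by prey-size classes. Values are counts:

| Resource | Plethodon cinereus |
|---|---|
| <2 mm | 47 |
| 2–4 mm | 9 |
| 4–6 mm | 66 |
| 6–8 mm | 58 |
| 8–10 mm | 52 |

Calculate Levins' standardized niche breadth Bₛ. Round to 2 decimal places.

Proportions for Plethodon cinereus (n=232): 47/232=0.2026, 9/232=0.0388, 66/232=0.2845, 58/232=0.2500, 52/232=0.2241
Σpᵢ² = 0.2026² + 0.0388² + 0.2845² + 0.2500² + 0.2241² = 0.041047 + 0.001505 + 0.080940 + 0.062500 + 0.050221 = 0.236213
B = 1 / 0.236213 = 4.2335
Bₛ = (B − 1)/(n − 1) = (4.2335 − 1)/(5 − 1) = 3.2335/4 = 0.8084

0.81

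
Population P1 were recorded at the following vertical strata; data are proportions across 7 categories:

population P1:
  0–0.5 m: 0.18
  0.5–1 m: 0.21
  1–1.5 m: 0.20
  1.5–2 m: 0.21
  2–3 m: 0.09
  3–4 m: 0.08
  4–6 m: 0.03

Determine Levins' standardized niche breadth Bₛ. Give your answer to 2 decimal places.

0.78

Σpᵢ² = 0.18² + 0.21² + 0.20² + 0.21² + 0.09² + 0.08² + 0.03² = 0.0324 + 0.0441 + 0.0400 + 0.0441 + 0.0081 + 0.0064 + 0.0009 = 0.1760
B = 1 / 0.1760 = 5.6818
Bₛ = (B − 1)/(n − 1) = (5.6818 − 1)/(7 − 1) = 4.6818/6 = 0.7803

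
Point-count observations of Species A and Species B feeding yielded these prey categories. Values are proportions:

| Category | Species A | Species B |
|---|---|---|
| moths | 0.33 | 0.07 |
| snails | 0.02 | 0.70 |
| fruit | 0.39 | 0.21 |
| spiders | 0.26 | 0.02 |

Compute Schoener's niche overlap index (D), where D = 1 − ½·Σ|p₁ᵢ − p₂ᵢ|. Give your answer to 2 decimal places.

Σ|p₁ᵢ − p₂ᵢ| = 0.26 + 0.68 + 0.18 + 0.24 = 1.36
D = 1 − ½ × 1.36 = 1 − 0.680 = 0.3200

0.32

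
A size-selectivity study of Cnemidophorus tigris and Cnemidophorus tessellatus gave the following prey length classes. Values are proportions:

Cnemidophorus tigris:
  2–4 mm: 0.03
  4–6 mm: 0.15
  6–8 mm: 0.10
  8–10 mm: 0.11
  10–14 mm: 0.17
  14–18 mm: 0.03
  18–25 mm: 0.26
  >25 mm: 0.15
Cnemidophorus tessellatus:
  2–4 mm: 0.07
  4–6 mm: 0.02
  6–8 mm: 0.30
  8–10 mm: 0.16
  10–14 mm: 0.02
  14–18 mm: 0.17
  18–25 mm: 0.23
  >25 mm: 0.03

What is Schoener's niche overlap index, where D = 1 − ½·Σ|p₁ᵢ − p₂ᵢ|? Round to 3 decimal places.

Σ|p₁ᵢ − p₂ᵢ| = 0.04 + 0.13 + 0.20 + 0.05 + 0.15 + 0.14 + 0.03 + 0.12 = 0.86
D = 1 − ½ × 0.86 = 1 − 0.430 = 0.57000

0.570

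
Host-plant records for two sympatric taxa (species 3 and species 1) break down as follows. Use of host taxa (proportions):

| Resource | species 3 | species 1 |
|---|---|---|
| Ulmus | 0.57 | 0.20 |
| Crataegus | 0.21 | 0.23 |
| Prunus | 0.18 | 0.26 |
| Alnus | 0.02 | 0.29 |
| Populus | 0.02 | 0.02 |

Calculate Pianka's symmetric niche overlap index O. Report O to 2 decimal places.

0.69

Σ p₁ᵢp₂ᵢ = 0.1140 + 0.0483 + 0.0468 + 0.0058 + 0.0004 = 0.2153
Σp_1ᵢ² = 0.57² + 0.21² + 0.18² + 0.02² + 0.02² = 0.3249 + 0.0441 + 0.0324 + 0.0004 + 0.0004 = 0.4022
Σp_2ᵢ² = 0.20² + 0.23² + 0.26² + 0.29² + 0.02² = 0.0400 + 0.0529 + 0.0676 + 0.0841 + 0.0004 = 0.2450
O = 0.2153 / √(0.4022 × 0.2450) = 0.2153 / 0.31391 = 0.6859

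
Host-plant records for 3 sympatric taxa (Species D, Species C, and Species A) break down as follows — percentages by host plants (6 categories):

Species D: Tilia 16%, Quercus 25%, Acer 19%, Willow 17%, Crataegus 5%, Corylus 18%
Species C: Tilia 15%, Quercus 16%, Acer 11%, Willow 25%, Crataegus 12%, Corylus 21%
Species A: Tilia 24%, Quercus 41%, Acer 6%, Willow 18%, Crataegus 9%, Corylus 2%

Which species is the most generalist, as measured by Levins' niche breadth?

Species C

Convert percentages to proportions (divide by 100).
Σp_Dᵢ² = 0.16² + 0.25² + 0.19² + 0.17² + 0.05² + 0.18² = 0.0256 + 0.0625 + 0.0361 + 0.0289 + 0.0025 + 0.0324 = 0.1880
B_D = 1 / 0.1880 = 5.3191
Σp_Cᵢ² = 0.15² + 0.16² + 0.11² + 0.25² + 0.12² + 0.21² = 0.0225 + 0.0256 + 0.0121 + 0.0625 + 0.0144 + 0.0441 = 0.1812
B_C = 1 / 0.1812 = 5.5188
Σp_Aᵢ² = 0.24² + 0.41² + 0.06² + 0.18² + 0.09² + 0.02² = 0.0576 + 0.1681 + 0.0036 + 0.0324 + 0.0081 + 0.0004 = 0.2702
B_A = 1 / 0.2702 = 3.7010
Highest B → broadest niche (most generalist): Species C (B = 5.52).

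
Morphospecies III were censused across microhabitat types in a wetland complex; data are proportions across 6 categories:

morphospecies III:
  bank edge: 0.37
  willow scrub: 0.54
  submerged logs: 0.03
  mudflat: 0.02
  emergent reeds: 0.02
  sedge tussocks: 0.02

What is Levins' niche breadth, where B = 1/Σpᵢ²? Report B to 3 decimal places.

2.322

Σpᵢ² = 0.37² + 0.54² + 0.03² + 0.02² + 0.02² + 0.02² = 0.1369 + 0.2916 + 0.0009 + 0.0004 + 0.0004 + 0.0004 = 0.4306
B = 1 / 0.4306 = 2.32234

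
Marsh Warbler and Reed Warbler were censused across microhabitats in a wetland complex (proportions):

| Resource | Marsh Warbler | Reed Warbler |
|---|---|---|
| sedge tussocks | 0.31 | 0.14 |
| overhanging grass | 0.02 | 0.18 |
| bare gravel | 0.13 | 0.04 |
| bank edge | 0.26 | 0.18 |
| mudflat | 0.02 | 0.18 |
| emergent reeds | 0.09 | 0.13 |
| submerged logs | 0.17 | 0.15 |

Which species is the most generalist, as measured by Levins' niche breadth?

Reed Warbler

Σp_Marsᵢ² = 0.31² + 0.02² + 0.13² + 0.26² + 0.02² + 0.09² + 0.17² = 0.0961 + 0.0004 + 0.0169 + 0.0676 + 0.0004 + 0.0081 + 0.0289 = 0.2184
B_Mars = 1 / 0.2184 = 4.5788
Σp_Reedᵢ² = 0.14² + 0.18² + 0.04² + 0.18² + 0.18² + 0.13² + 0.15² = 0.0196 + 0.0324 + 0.0016 + 0.0324 + 0.0324 + 0.0169 + 0.0225 = 0.1578
B_Reed = 1 / 0.1578 = 6.3371
Highest B → broadest niche (most generalist): Reed Warbler (B = 6.34).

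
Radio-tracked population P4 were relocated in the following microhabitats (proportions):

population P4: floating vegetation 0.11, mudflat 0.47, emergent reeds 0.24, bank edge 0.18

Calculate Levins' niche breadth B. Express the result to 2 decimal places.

3.10

Σpᵢ² = 0.11² + 0.47² + 0.24² + 0.18² = 0.0121 + 0.2209 + 0.0576 + 0.0324 = 0.3230
B = 1 / 0.3230 = 3.0960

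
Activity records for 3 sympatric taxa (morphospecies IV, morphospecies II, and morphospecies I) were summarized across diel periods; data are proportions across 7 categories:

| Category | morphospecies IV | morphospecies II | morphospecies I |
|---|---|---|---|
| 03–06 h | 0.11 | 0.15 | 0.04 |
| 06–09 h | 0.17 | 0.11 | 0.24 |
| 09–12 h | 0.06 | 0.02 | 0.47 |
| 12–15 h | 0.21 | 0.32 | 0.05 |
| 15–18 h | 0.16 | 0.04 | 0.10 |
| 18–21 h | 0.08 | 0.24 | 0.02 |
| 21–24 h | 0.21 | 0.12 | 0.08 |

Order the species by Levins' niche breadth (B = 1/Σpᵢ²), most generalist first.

Σp_IVᵢ² = 0.11² + 0.17² + 0.06² + 0.21² + 0.16² + 0.08² + 0.21² = 0.0121 + 0.0289 + 0.0036 + 0.0441 + 0.0256 + 0.0064 + 0.0441 = 0.1648
B_IV = 1 / 0.1648 = 6.0680
Σp_IIᵢ² = 0.15² + 0.11² + 0.02² + 0.32² + 0.04² + 0.24² + 0.12² = 0.0225 + 0.0121 + 0.0004 + 0.1024 + 0.0016 + 0.0576 + 0.0144 = 0.2110
B_II = 1 / 0.2110 = 4.7393
Σp_Iᵢ² = 0.04² + 0.24² + 0.47² + 0.05² + 0.10² + 0.02² + 0.08² = 0.0016 + 0.0576 + 0.2209 + 0.0025 + 0.0100 + 0.0004 + 0.0064 = 0.2994
B_I = 1 / 0.2994 = 3.3400
Ranking by B (broadest → narrowest): morphospecies IV (6.07) > morphospecies II (4.74) > morphospecies I (3.34)

morphospecies IV > morphospecies II > morphospecies I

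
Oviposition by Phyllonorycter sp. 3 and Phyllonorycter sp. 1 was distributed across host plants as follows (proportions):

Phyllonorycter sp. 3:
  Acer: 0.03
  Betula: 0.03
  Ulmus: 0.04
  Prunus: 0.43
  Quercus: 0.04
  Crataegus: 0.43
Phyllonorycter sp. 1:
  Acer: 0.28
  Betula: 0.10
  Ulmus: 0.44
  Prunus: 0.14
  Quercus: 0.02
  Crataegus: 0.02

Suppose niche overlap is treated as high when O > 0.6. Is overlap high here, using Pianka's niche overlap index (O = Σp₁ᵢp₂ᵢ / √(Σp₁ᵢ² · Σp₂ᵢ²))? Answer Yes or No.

Σ p₁ᵢp₂ᵢ = 0.0084 + 0.0030 + 0.0176 + 0.0602 + 0.0008 + 0.0086 = 0.0986
Σp_1ᵢ² = 0.03² + 0.03² + 0.04² + 0.43² + 0.04² + 0.43² = 0.0009 + 0.0009 + 0.0016 + 0.1849 + 0.0016 + 0.1849 = 0.3748
Σp_2ᵢ² = 0.28² + 0.10² + 0.44² + 0.14² + 0.02² + 0.02² = 0.0784 + 0.0100 + 0.1936 + 0.0196 + 0.0004 + 0.0004 = 0.3024
O = 0.0986 / √(0.3748 × 0.3024) = 0.0986 / 0.33666 = 0.2929
O = 0.2929 < 0.6 → No.

No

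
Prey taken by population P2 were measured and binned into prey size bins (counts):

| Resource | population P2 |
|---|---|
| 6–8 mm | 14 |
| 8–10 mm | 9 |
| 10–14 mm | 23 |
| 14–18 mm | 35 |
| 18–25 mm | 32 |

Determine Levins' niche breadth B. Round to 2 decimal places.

4.18

Proportions for population P2 (n=113): 14/113=0.1239, 9/113=0.0796, 23/113=0.2035, 35/113=0.3097, 32/113=0.2832
Σpᵢ² = 0.1239² + 0.0796² + 0.2035² + 0.3097² + 0.2832² = 0.015351 + 0.006336 + 0.041412 + 0.095914 + 0.080202 = 0.239215
B = 1 / 0.239215 = 4.1803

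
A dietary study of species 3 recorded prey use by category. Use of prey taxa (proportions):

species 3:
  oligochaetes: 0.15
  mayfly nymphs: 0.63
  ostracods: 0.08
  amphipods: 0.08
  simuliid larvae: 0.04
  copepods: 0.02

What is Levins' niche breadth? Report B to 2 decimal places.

2.30

Σpᵢ² = 0.15² + 0.63² + 0.08² + 0.08² + 0.04² + 0.02² = 0.0225 + 0.3969 + 0.0064 + 0.0064 + 0.0016 + 0.0004 = 0.4342
B = 1 / 0.4342 = 2.3031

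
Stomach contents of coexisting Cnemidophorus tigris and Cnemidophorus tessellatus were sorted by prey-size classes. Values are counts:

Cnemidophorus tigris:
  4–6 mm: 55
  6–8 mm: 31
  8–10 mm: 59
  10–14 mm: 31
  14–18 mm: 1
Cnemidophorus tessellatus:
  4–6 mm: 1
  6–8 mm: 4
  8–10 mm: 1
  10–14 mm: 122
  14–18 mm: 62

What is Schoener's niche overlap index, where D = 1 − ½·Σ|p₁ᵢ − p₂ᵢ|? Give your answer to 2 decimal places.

Proportions for Cnemidophorus tigris (n=177): 55/177=0.3107, 31/177=0.1751, 59/177=0.3333, 31/177=0.1751, 1/177=0.0056
Proportions for Cnemidophorus tessellatus (n=190): 1/190=0.0053, 4/190=0.0211, 1/190=0.0053, 122/190=0.6421, 62/190=0.3263
Σ|p₁ᵢ − p₂ᵢ| = 0.3054 + 0.1540 + 0.3280 + 0.4670 + 0.3207 = 1.5751
D = 1 − ½ × 1.5751 = 1 − 0.78755 = 0.21245

0.21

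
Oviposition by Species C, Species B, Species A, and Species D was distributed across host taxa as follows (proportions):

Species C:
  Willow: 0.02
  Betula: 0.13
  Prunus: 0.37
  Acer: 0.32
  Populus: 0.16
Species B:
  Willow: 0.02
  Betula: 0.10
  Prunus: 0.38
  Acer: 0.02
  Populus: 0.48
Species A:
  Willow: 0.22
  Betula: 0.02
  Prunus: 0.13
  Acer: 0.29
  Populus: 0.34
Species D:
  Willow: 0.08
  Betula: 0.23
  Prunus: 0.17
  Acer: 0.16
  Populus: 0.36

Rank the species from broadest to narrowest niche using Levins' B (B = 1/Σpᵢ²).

Σp_Cᵢ² = 0.02² + 0.13² + 0.37² + 0.32² + 0.16² = 0.0004 + 0.0169 + 0.1369 + 0.1024 + 0.0256 = 0.2822
B_C = 1 / 0.2822 = 3.5436
Σp_Bᵢ² = 0.02² + 0.10² + 0.38² + 0.02² + 0.48² = 0.0004 + 0.0100 + 0.1444 + 0.0004 + 0.2304 = 0.3856
B_B = 1 / 0.3856 = 2.5934
Σp_Aᵢ² = 0.22² + 0.02² + 0.13² + 0.29² + 0.34² = 0.0484 + 0.0004 + 0.0169 + 0.0841 + 0.1156 = 0.2654
B_A = 1 / 0.2654 = 3.7679
Σp_Dᵢ² = 0.08² + 0.23² + 0.17² + 0.16² + 0.36² = 0.0064 + 0.0529 + 0.0289 + 0.0256 + 0.1296 = 0.2434
B_D = 1 / 0.2434 = 4.1085
Ranking by B (broadest → narrowest): Species D (4.11) > Species A (3.77) > Species C (3.54) > Species B (2.59)

Species D > Species A > Species C > Species B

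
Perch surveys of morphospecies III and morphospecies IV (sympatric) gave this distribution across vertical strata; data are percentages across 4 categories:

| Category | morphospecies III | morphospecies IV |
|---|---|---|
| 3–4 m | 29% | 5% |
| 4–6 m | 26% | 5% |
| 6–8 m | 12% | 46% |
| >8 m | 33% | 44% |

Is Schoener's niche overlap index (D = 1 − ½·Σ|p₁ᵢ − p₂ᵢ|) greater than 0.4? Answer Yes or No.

Yes

Convert percentages to proportions (divide by 100).
Σ|p₁ᵢ − p₂ᵢ| = 0.24 + 0.21 + 0.34 + 0.11 = 0.90
D = 1 − ½ × 0.90 = 1 − 0.450 = 0.5500
D = 0.5500 > 0.4 → Yes.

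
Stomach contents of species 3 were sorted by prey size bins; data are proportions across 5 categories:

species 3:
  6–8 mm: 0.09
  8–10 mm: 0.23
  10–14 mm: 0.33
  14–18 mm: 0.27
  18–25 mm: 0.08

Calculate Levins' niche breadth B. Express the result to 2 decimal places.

4.01

Σpᵢ² = 0.09² + 0.23² + 0.33² + 0.27² + 0.08² = 0.0081 + 0.0529 + 0.1089 + 0.0729 + 0.0064 = 0.2492
B = 1 / 0.2492 = 4.0128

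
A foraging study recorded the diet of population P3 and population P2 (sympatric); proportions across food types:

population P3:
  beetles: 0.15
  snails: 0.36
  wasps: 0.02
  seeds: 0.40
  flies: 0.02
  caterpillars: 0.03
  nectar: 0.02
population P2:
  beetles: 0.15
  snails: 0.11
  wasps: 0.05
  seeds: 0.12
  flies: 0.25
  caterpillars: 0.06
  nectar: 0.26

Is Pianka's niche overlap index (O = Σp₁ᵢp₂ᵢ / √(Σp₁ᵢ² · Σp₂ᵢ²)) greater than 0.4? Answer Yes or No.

Yes

Σ p₁ᵢp₂ᵢ = 0.0225 + 0.0396 + 0.0010 + 0.0480 + 0.0050 + 0.0018 + 0.0052 = 0.1231
Σp_1ᵢ² = 0.15² + 0.36² + 0.02² + 0.40² + 0.02² + 0.03² + 0.02² = 0.0225 + 0.1296 + 0.0004 + 0.1600 + 0.0004 + 0.0009 + 0.0004 = 0.3142
Σp_2ᵢ² = 0.15² + 0.11² + 0.05² + 0.12² + 0.25² + 0.06² + 0.26² = 0.0225 + 0.0121 + 0.0025 + 0.0144 + 0.0625 + 0.0036 + 0.0676 = 0.1852
O = 0.1231 / √(0.3142 × 0.1852) = 0.1231 / 0.24123 = 0.5103
O = 0.5103 > 0.4 → Yes.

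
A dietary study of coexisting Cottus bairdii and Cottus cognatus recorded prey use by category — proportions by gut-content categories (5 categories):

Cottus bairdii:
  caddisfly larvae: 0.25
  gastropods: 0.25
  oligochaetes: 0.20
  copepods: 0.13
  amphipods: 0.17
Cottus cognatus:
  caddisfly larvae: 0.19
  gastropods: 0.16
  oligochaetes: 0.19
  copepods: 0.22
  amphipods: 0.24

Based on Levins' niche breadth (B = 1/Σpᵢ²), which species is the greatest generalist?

Σp_bairᵢ² = 0.25² + 0.25² + 0.20² + 0.13² + 0.17² = 0.0625 + 0.0625 + 0.0400 + 0.0169 + 0.0289 = 0.2108
B_bair = 1 / 0.2108 = 4.7438
Σp_cognᵢ² = 0.19² + 0.16² + 0.19² + 0.22² + 0.24² = 0.0361 + 0.0256 + 0.0361 + 0.0484 + 0.0576 = 0.2038
B_cogn = 1 / 0.2038 = 4.9068
Highest B → broadest niche (most generalist): Cottus cognatus (B = 4.91).

Cottus cognatus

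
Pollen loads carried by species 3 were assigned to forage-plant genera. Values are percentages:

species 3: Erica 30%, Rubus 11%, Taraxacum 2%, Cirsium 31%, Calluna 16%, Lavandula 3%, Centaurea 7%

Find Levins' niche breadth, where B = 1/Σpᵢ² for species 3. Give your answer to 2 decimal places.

Convert percentages to proportions (divide by 100).
Σpᵢ² = 0.30² + 0.11² + 0.02² + 0.31² + 0.16² + 0.03² + 0.07² = 0.0900 + 0.0121 + 0.0004 + 0.0961 + 0.0256 + 0.0009 + 0.0049 = 0.2300
B = 1 / 0.2300 = 4.3478

4.35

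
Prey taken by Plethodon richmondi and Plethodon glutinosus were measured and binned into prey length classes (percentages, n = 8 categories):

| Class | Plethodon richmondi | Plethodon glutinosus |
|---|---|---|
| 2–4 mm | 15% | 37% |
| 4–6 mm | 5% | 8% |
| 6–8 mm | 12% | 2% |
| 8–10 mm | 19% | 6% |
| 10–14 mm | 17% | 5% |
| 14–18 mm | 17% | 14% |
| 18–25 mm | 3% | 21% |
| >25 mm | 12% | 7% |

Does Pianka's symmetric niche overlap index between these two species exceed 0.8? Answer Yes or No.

Convert percentages to proportions (divide by 100).
Σ p₁ᵢp₂ᵢ = 0.0555 + 0.0040 + 0.0024 + 0.0114 + 0.0085 + 0.0238 + 0.0063 + 0.0084 = 0.1203
Σp_1ᵢ² = 0.15² + 0.05² + 0.12² + 0.19² + 0.17² + 0.17² + 0.03² + 0.12² = 0.0225 + 0.0025 + 0.0144 + 0.0361 + 0.0289 + 0.0289 + 0.0009 + 0.0144 = 0.1486
Σp_2ᵢ² = 0.37² + 0.08² + 0.02² + 0.06² + 0.05² + 0.14² + 0.21² + 0.07² = 0.1369 + 0.0064 + 0.0004 + 0.0036 + 0.0025 + 0.0196 + 0.0441 + 0.0049 = 0.2184
O = 0.1203 / √(0.1486 × 0.2184) = 0.1203 / 0.18015 = 0.6678
O = 0.6678 < 0.8 → No.

No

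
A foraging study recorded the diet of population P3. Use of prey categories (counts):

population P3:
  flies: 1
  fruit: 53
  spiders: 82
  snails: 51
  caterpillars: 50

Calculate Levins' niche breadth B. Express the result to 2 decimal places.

3.84

Proportions for population P3 (n=237): 1/237=0.0042, 53/237=0.2236, 82/237=0.3460, 51/237=0.2152, 50/237=0.2110
Σpᵢ² = 0.0042² + 0.2236² + 0.3460² + 0.2152² + 0.2110² = 0.000018 + 0.049997 + 0.119716 + 0.046311 + 0.044521 = 0.260563
B = 1 / 0.260563 = 3.8378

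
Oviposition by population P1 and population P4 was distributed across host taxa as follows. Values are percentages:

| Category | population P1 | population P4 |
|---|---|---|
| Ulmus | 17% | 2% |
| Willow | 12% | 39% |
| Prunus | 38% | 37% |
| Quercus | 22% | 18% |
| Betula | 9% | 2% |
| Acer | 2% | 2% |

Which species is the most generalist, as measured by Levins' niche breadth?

population P1

Convert percentages to proportions (divide by 100).
Σp_P1ᵢ² = 0.17² + 0.12² + 0.38² + 0.22² + 0.09² + 0.02² = 0.0289 + 0.0144 + 0.1444 + 0.0484 + 0.0081 + 0.0004 = 0.2446
B_P1 = 1 / 0.2446 = 4.0883
Σp_P4ᵢ² = 0.02² + 0.39² + 0.37² + 0.18² + 0.02² + 0.02² = 0.0004 + 0.1521 + 0.1369 + 0.0324 + 0.0004 + 0.0004 = 0.3226
B_P4 = 1 / 0.3226 = 3.0998
Highest B → broadest niche (most generalist): population P1 (B = 4.09).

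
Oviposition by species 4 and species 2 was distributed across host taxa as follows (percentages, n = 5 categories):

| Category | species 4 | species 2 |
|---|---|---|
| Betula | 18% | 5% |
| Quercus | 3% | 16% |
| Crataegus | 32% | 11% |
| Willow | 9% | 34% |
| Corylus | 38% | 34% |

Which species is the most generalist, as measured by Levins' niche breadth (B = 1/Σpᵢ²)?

Convert percentages to proportions (divide by 100).
Σp_4ᵢ² = 0.18² + 0.03² + 0.32² + 0.09² + 0.38² = 0.0324 + 0.0009 + 0.1024 + 0.0081 + 0.1444 = 0.2882
B_4 = 1 / 0.2882 = 3.4698
Σp_2ᵢ² = 0.05² + 0.16² + 0.11² + 0.34² + 0.34² = 0.0025 + 0.0256 + 0.0121 + 0.1156 + 0.1156 = 0.2714
B_2 = 1 / 0.2714 = 3.6846
Highest B → broadest niche (most generalist): species 2 (B = 3.68).

species 2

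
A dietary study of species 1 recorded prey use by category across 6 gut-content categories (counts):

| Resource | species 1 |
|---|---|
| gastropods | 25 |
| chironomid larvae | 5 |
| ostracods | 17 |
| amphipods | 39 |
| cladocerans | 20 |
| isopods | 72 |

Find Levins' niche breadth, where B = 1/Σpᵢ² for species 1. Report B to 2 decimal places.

3.94

Proportions for species 1 (n=178): 25/178=0.1404, 5/178=0.0281, 17/178=0.0955, 39/178=0.2191, 20/178=0.1124, 72/178=0.4045
Σpᵢ² = 0.1404² + 0.0281² + 0.0955² + 0.2191² + 0.1124² + 0.4045² = 0.019712 + 0.000790 + 0.009120 + 0.048005 + 0.012634 + 0.163620 = 0.253881
B = 1 / 0.253881 = 3.9389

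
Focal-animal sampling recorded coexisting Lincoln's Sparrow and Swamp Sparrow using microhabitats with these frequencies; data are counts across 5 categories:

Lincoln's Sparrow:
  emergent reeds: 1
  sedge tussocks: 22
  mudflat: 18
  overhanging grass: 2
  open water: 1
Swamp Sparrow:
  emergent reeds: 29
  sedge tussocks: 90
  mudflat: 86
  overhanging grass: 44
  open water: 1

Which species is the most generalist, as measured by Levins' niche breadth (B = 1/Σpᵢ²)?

Swamp Sparrow

Proportions for Lincoln's Sparrow (n=44): 1/44=0.0227, 22/44=0.5000, 18/44=0.4091, 2/44=0.0455, 1/44=0.0227
Proportions for Swamp Sparrow (n=250): 29/250=0.1160, 90/250=0.3600, 86/250=0.3440, 44/250=0.1760, 1/250=0.0040
Σp_Lincᵢ² = 0.0227² + 0.5000² + 0.4091² + 0.0455² + 0.0227² = 0.000515 + 0.250000 + 0.167363 + 0.002070 + 0.000515 = 0.420463
B_Linc = 1 / 0.420463 = 2.3783
Σp_Swamᵢ² = 0.1160² + 0.3600² + 0.3440² + 0.1760² + 0.0040² = 0.013456 + 0.129600 + 0.118336 + 0.030976 + 0.000016 = 0.292384
B_Swam = 1 / 0.292384 = 3.4202
Highest B → broadest niche (most generalist): Swamp Sparrow (B = 3.42).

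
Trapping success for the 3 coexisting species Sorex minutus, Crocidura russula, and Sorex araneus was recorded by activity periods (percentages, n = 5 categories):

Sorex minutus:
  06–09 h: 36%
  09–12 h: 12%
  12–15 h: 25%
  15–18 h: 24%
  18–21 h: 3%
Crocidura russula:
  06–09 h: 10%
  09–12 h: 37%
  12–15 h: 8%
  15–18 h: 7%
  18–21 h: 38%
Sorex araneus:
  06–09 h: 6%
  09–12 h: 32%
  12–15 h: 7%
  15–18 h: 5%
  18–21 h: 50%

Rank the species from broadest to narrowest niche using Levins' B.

Sorex minutus > Crocidura russula > Sorex araneus

Convert percentages to proportions (divide by 100).
Σp_minuᵢ² = 0.36² + 0.12² + 0.25² + 0.24² + 0.03² = 0.1296 + 0.0144 + 0.0625 + 0.0576 + 0.0009 = 0.2650
B_minu = 1 / 0.2650 = 3.7736
Σp_russᵢ² = 0.10² + 0.37² + 0.08² + 0.07² + 0.38² = 0.0100 + 0.1369 + 0.0064 + 0.0049 + 0.1444 = 0.3026
B_russ = 1 / 0.3026 = 3.3047
Σp_aranᵢ² = 0.06² + 0.32² + 0.07² + 0.05² + 0.50² = 0.0036 + 0.1024 + 0.0049 + 0.0025 + 0.2500 = 0.3634
B_aran = 1 / 0.3634 = 2.7518
Ranking by B (broadest → narrowest): Sorex minutus (3.77) > Crocidura russula (3.30) > Sorex araneus (2.75)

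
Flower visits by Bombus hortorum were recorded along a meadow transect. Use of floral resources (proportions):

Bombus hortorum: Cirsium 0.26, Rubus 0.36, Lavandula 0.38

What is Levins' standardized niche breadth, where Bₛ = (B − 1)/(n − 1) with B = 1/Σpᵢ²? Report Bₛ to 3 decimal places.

0.964

Σpᵢ² = 0.26² + 0.36² + 0.38² = 0.0676 + 0.1296 + 0.1444 = 0.3416
B = 1 / 0.3416 = 2.92740
Bₛ = (B − 1)/(n − 1) = (2.92740 − 1)/(3 − 1) = 1.92740/2 = 0.96370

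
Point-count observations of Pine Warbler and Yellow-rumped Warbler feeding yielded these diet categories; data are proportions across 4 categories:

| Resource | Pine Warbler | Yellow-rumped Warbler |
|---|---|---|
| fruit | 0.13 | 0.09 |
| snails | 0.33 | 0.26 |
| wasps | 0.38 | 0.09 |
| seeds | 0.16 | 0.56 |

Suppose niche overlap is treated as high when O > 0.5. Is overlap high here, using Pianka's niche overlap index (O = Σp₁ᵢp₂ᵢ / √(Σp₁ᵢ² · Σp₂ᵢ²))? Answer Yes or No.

Σ p₁ᵢp₂ᵢ = 0.0117 + 0.0858 + 0.0342 + 0.0896 = 0.2213
Σp_1ᵢ² = 0.13² + 0.33² + 0.38² + 0.16² = 0.0169 + 0.1089 + 0.1444 + 0.0256 = 0.2958
Σp_2ᵢ² = 0.09² + 0.26² + 0.09² + 0.56² = 0.0081 + 0.0676 + 0.0081 + 0.3136 = 0.3974
O = 0.2213 / √(0.2958 × 0.3974) = 0.2213 / 0.34286 = 0.6455
O = 0.6455 > 0.5 → Yes.

Yes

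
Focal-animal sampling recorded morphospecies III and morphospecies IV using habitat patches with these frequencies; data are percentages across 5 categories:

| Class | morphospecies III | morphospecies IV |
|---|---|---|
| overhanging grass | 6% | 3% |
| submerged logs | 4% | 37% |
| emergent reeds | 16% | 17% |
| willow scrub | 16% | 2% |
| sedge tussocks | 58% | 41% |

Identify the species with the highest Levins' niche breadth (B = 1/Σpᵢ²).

Convert percentages to proportions (divide by 100).
Σp_IIIᵢ² = 0.06² + 0.04² + 0.16² + 0.16² + 0.58² = 0.0036 + 0.0016 + 0.0256 + 0.0256 + 0.3364 = 0.3928
B_III = 1 / 0.3928 = 2.5458
Σp_IVᵢ² = 0.03² + 0.37² + 0.17² + 0.02² + 0.41² = 0.0009 + 0.1369 + 0.0289 + 0.0004 + 0.1681 = 0.3352
B_IV = 1 / 0.3352 = 2.9833
Highest B → broadest niche (most generalist): morphospecies IV (B = 2.98).

morphospecies IV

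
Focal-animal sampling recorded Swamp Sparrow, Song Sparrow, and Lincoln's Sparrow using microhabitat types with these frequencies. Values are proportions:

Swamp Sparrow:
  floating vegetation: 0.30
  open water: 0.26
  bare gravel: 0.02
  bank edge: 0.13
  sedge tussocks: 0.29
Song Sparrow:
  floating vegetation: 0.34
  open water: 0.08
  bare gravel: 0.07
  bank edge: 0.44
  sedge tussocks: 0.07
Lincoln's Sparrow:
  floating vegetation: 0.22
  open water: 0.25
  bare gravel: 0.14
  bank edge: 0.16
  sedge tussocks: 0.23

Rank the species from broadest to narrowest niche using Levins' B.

Σp_Swamᵢ² = 0.30² + 0.26² + 0.02² + 0.13² + 0.29² = 0.0900 + 0.0676 + 0.0004 + 0.0169 + 0.0841 = 0.2590
B_Swam = 1 / 0.2590 = 3.8610
Σp_Songᵢ² = 0.34² + 0.08² + 0.07² + 0.44² + 0.07² = 0.1156 + 0.0064 + 0.0049 + 0.1936 + 0.0049 = 0.3254
B_Song = 1 / 0.3254 = 3.0731
Σp_Lincᵢ² = 0.22² + 0.25² + 0.14² + 0.16² + 0.23² = 0.0484 + 0.0625 + 0.0196 + 0.0256 + 0.0529 = 0.2090
B_Linc = 1 / 0.2090 = 4.7847
Ranking by B (broadest → narrowest): Lincoln's Sparrow (4.78) > Swamp Sparrow (3.86) > Song Sparrow (3.07)

Lincoln's Sparrow > Swamp Sparrow > Song Sparrow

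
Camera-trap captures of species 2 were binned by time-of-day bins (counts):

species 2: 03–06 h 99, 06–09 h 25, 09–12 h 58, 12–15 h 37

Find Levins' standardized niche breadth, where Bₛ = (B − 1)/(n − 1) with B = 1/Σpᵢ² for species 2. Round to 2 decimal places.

Proportions for species 2 (n=219): 99/219=0.4521, 25/219=0.1142, 58/219=0.2648, 37/219=0.1689
Σpᵢ² = 0.4521² + 0.1142² + 0.2648² + 0.1689² = 0.204394 + 0.013042 + 0.070119 + 0.028527 = 0.316082
B = 1 / 0.316082 = 3.1637
Bₛ = (B − 1)/(n − 1) = (3.1637 − 1)/(4 − 1) = 2.1637/3 = 0.7212

0.72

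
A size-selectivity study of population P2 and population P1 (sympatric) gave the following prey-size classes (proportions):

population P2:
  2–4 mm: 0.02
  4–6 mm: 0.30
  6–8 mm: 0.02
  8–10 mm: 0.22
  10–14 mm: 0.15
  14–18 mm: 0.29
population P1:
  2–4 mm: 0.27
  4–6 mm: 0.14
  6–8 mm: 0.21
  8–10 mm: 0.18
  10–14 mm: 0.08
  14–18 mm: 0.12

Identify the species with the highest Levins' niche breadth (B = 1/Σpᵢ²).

Σp_P2ᵢ² = 0.02² + 0.30² + 0.02² + 0.22² + 0.15² + 0.29² = 0.0004 + 0.0900 + 0.0004 + 0.0484 + 0.0225 + 0.0841 = 0.2458
B_P2 = 1 / 0.2458 = 4.0683
Σp_P1ᵢ² = 0.27² + 0.14² + 0.21² + 0.18² + 0.08² + 0.12² = 0.0729 + 0.0196 + 0.0441 + 0.0324 + 0.0064 + 0.0144 = 0.1898
B_P1 = 1 / 0.1898 = 5.2687
Highest B → broadest niche (most generalist): population P1 (B = 5.27).

population P1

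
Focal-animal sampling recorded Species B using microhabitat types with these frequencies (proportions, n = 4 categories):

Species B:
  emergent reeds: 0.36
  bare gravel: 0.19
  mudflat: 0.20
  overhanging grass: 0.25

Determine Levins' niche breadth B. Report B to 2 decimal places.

3.73

Σpᵢ² = 0.36² + 0.19² + 0.20² + 0.25² = 0.1296 + 0.0361 + 0.0400 + 0.0625 = 0.2682
B = 1 / 0.2682 = 3.7286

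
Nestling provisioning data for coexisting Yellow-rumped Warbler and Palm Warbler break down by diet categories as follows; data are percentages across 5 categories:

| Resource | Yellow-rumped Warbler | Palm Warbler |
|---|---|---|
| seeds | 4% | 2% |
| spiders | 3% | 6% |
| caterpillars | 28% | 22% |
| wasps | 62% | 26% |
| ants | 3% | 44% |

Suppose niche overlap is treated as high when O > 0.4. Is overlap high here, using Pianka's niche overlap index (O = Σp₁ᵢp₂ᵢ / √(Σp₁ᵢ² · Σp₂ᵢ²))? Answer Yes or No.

Yes

Convert percentages to proportions (divide by 100).
Σ p₁ᵢp₂ᵢ = 0.0008 + 0.0018 + 0.0616 + 0.1612 + 0.0132 = 0.2386
Σp_1ᵢ² = 0.04² + 0.03² + 0.28² + 0.62² + 0.03² = 0.0016 + 0.0009 + 0.0784 + 0.3844 + 0.0009 = 0.4662
Σp_2ᵢ² = 0.02² + 0.06² + 0.22² + 0.26² + 0.44² = 0.0004 + 0.0036 + 0.0484 + 0.0676 + 0.1936 = 0.3136
O = 0.2386 / √(0.4662 × 0.3136) = 0.2386 / 0.38236 = 0.6240
O = 0.6240 > 0.4 → Yes.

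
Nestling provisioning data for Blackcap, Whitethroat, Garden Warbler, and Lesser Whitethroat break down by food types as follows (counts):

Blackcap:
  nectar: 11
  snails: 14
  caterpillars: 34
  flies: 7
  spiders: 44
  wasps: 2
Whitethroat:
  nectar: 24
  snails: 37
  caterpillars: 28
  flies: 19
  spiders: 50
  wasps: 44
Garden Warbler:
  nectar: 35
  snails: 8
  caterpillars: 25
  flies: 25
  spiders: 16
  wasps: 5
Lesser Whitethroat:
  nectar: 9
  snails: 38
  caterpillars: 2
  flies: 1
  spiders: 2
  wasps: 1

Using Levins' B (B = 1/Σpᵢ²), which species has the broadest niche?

Proportions for Blackcap (n=112): 11/112=0.0982, 14/112=0.1250, 34/112=0.3036, 7/112=0.0625, 44/112=0.3929, 2/112=0.0179
Proportions for Whitethroat (n=202): 24/202=0.1188, 37/202=0.1832, 28/202=0.1386, 19/202=0.0941, 50/202=0.2475, 44/202=0.2178
Proportions for Garden Warbler (n=114): 35/114=0.3070, 8/114=0.0702, 25/114=0.2193, 25/114=0.2193, 16/114=0.1404, 5/114=0.0439
Proportions for Lesser Whitethroat (n=53): 9/53=0.1698, 38/53=0.7170, 2/53=0.0377, 1/53=0.0189, 2/53=0.0377, 1/53=0.0189
Σp_Blacᵢ² = 0.0982² + 0.1250² + 0.3036² + 0.0625² + 0.3929² + 0.0179² = 0.009643 + 0.015625 + 0.092173 + 0.003906 + 0.154370 + 0.000320 = 0.276037
B_Blac = 1 / 0.276037 = 3.6227
Σp_Whitᵢ² = 0.1188² + 0.1832² + 0.1386² + 0.0941² + 0.2475² + 0.2178² = 0.014113 + 0.033562 + 0.019210 + 0.008855 + 0.061256 + 0.047437 = 0.184433
B_Whit = 1 / 0.184433 = 5.4220
Σp_Gardᵢ² = 0.3070² + 0.0702² + 0.2193² + 0.2193² + 0.1404² + 0.0439² = 0.094249 + 0.004928 + 0.048092 + 0.048092 + 0.019712 + 0.001927 = 0.217000
B_Gard = 1 / 0.217000 = 4.6083
Σp_Lessᵢ² = 0.1698² + 0.7170² + 0.0377² + 0.0189² + 0.0377² + 0.0189² = 0.028832 + 0.514089 + 0.001421 + 0.000357 + 0.001421 + 0.000357 = 0.546477
B_Less = 1 / 0.546477 = 1.8299
Highest B → broadest niche (most generalist): Whitethroat (B = 5.42).

Whitethroat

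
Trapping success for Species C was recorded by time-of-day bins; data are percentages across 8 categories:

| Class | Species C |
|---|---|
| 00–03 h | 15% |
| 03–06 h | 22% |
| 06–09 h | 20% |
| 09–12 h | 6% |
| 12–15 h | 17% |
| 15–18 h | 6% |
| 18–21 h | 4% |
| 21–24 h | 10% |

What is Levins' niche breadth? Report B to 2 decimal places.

Convert percentages to proportions (divide by 100).
Σpᵢ² = 0.15² + 0.22² + 0.20² + 0.06² + 0.17² + 0.06² + 0.04² + 0.10² = 0.0225 + 0.0484 + 0.0400 + 0.0036 + 0.0289 + 0.0036 + 0.0016 + 0.0100 = 0.1586
B = 1 / 0.1586 = 6.3052

6.31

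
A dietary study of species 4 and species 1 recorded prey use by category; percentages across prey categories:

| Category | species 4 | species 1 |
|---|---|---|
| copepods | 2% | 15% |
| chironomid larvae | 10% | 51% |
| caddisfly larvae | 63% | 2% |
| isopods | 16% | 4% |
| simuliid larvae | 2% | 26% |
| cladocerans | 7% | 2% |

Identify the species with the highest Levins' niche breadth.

species 1

Convert percentages to proportions (divide by 100).
Σp_4ᵢ² = 0.02² + 0.10² + 0.63² + 0.16² + 0.02² + 0.07² = 0.0004 + 0.0100 + 0.3969 + 0.0256 + 0.0004 + 0.0049 = 0.4382
B_4 = 1 / 0.4382 = 2.2821
Σp_1ᵢ² = 0.15² + 0.51² + 0.02² + 0.04² + 0.26² + 0.02² = 0.0225 + 0.2601 + 0.0004 + 0.0016 + 0.0676 + 0.0004 = 0.3526
B_1 = 1 / 0.3526 = 2.8361
Highest B → broadest niche (most generalist): species 1 (B = 2.84).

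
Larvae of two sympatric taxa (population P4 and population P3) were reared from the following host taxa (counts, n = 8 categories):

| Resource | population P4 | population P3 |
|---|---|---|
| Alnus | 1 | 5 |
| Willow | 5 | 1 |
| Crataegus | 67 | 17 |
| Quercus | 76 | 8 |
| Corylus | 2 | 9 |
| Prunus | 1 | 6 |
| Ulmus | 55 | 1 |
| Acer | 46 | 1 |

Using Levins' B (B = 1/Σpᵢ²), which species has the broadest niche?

Proportions for population P4 (n=253): 1/253=0.0040, 5/253=0.0198, 67/253=0.2648, 76/253=0.3004, 2/253=0.0079, 1/253=0.0040, 55/253=0.2174, 46/253=0.1818
Proportions for population P3 (n=48): 5/48=0.1042, 1/48=0.0208, 17/48=0.3542, 8/48=0.1667, 9/48=0.1875, 6/48=0.1250, 1/48=0.0208, 1/48=0.0208
Σp_P4ᵢ² = 0.0040² + 0.0198² + 0.2648² + 0.3004² + 0.0079² + 0.0040² + 0.2174² + 0.1818² = 0.000016 + 0.000392 + 0.070119 + 0.090240 + 0.000062 + 0.000016 + 0.047263 + 0.033051 = 0.241159
B_P4 = 1 / 0.241159 = 4.1466
Σp_P3ᵢ² = 0.1042² + 0.0208² + 0.3542² + 0.1667² + 0.1875² + 0.1250² + 0.0208² + 0.0208² = 0.010858 + 0.000433 + 0.125458 + 0.027789 + 0.035156 + 0.015625 + 0.000433 + 0.000433 = 0.216185
B_P3 = 1 / 0.216185 = 4.6257
Highest B → broadest niche (most generalist): population P3 (B = 4.63).

population P3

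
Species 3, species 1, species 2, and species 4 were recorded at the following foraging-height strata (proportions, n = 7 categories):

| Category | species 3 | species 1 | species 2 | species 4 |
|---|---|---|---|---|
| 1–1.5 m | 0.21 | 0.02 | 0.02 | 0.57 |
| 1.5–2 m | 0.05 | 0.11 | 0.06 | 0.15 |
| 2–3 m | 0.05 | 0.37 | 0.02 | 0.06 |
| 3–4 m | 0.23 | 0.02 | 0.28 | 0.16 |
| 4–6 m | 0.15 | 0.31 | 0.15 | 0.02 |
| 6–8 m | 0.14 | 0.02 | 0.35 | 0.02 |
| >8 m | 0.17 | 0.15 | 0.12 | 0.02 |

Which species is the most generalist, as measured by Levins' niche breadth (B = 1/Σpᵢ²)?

Σp_3ᵢ² = 0.21² + 0.05² + 0.05² + 0.23² + 0.15² + 0.14² + 0.17² = 0.0441 + 0.0025 + 0.0025 + 0.0529 + 0.0225 + 0.0196 + 0.0289 = 0.1730
B_3 = 1 / 0.1730 = 5.7803
Σp_1ᵢ² = 0.02² + 0.11² + 0.37² + 0.02² + 0.31² + 0.02² + 0.15² = 0.0004 + 0.0121 + 0.1369 + 0.0004 + 0.0961 + 0.0004 + 0.0225 = 0.2688
B_1 = 1 / 0.2688 = 3.7202
Σp_2ᵢ² = 0.02² + 0.06² + 0.02² + 0.28² + 0.15² + 0.35² + 0.12² = 0.0004 + 0.0036 + 0.0004 + 0.0784 + 0.0225 + 0.1225 + 0.0144 = 0.2422
B_2 = 1 / 0.2422 = 4.1288
Σp_4ᵢ² = 0.57² + 0.15² + 0.06² + 0.16² + 0.02² + 0.02² + 0.02² = 0.3249 + 0.0225 + 0.0036 + 0.0256 + 0.0004 + 0.0004 + 0.0004 = 0.3778
B_4 = 1 / 0.3778 = 2.6469
Highest B → broadest niche (most generalist): species 3 (B = 5.78).

species 3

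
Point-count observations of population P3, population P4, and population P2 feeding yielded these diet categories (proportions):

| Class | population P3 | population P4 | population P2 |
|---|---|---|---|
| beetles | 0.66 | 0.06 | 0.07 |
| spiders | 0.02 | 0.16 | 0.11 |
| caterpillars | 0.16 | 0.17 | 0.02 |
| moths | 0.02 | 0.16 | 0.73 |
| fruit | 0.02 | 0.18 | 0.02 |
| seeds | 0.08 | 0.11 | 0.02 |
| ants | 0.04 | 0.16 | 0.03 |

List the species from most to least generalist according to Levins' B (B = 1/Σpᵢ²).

Σp_P3ᵢ² = 0.66² + 0.02² + 0.16² + 0.02² + 0.02² + 0.08² + 0.04² = 0.4356 + 0.0004 + 0.0256 + 0.0004 + 0.0004 + 0.0064 + 0.0016 = 0.4704
B_P3 = 1 / 0.4704 = 2.1259
Σp_P4ᵢ² = 0.06² + 0.16² + 0.17² + 0.16² + 0.18² + 0.11² + 0.16² = 0.0036 + 0.0256 + 0.0289 + 0.0256 + 0.0324 + 0.0121 + 0.0256 = 0.1538
B_P4 = 1 / 0.1538 = 6.5020
Σp_P2ᵢ² = 0.07² + 0.11² + 0.02² + 0.73² + 0.02² + 0.02² + 0.03² = 0.0049 + 0.0121 + 0.0004 + 0.5329 + 0.0004 + 0.0004 + 0.0009 = 0.5520
B_P2 = 1 / 0.5520 = 1.8116
Ranking by B (broadest → narrowest): population P4 (6.50) > population P3 (2.13) > population P2 (1.81)

population P4 > population P3 > population P2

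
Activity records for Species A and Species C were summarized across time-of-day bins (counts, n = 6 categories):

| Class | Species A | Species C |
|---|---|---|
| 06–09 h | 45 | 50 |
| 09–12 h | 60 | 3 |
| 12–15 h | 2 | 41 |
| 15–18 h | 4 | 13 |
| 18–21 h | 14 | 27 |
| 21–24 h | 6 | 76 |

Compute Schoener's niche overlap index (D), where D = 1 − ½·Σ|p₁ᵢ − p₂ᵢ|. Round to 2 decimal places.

Proportions for Species A (n=131): 45/131=0.3435, 60/131=0.4580, 2/131=0.0153, 4/131=0.0305, 14/131=0.1069, 6/131=0.0458
Proportions for Species C (n=210): 50/210=0.2381, 3/210=0.0143, 41/210=0.1952, 13/210=0.0619, 27/210=0.1286, 76/210=0.3619
Σ|p₁ᵢ − p₂ᵢ| = 0.1054 + 0.4437 + 0.1799 + 0.0314 + 0.0217 + 0.3161 = 1.0982
D = 1 − ½ × 1.0982 = 1 − 0.54910 = 0.45090

0.45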